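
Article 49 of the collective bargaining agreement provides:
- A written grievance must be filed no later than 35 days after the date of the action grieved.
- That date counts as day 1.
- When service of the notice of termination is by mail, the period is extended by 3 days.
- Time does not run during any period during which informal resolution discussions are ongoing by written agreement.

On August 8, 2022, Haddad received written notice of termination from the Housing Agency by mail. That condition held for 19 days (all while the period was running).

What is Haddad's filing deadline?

Counting August 8, 2022 as day 1, day 35 is September 11, 2022.
Service was by mail, adding 3 days: September 11, 2022 + 3 days = September 14, 2022.
Tolling adds 19 days: September 14, 2022 + 19 days = October 3, 2022.

October 3, 2022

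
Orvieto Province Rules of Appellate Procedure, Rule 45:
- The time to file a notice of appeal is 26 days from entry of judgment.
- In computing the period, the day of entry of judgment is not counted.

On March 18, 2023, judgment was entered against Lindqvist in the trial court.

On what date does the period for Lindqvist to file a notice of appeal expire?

26 days after March 18, 2023 is April 13, 2023.

April 13, 2023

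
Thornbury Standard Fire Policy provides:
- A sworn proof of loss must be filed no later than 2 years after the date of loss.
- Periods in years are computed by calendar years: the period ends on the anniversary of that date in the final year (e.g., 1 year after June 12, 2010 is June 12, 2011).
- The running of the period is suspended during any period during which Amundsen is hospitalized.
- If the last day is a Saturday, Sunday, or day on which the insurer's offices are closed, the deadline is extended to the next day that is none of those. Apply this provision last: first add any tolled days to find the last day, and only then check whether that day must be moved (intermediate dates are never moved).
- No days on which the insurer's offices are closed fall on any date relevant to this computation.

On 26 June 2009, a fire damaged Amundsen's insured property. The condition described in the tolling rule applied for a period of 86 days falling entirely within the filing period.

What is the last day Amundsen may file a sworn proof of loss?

September 20, 2011

2 years after 26 June 2009 is June 26, 2011.
Tolling adds 86 days: June 26, 2011 + 86 days = September 20, 2011.
September 20, 2011 is a Tuesday and not a day on which the insurer's offices are closed, so no extension applies.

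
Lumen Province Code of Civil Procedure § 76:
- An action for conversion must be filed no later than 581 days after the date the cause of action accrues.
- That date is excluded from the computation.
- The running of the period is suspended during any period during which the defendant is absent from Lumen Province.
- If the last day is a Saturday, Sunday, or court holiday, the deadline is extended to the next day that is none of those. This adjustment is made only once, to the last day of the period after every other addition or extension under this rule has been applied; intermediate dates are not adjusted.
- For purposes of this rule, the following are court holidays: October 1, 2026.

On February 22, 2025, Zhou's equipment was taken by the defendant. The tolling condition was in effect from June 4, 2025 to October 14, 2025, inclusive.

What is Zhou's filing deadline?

February 8, 2027

581 days after February 22, 2025 is September 26, 2026.
From June 4, 2025 through October 14, 2025 inclusive is 133 days; tolling adds 133 days: September 26, 2026 + 133 days = February 6, 2027.
February 6, 2027 is Saturday; February 7, 2027 is Sunday. The next qualifying day is February 8, 2027.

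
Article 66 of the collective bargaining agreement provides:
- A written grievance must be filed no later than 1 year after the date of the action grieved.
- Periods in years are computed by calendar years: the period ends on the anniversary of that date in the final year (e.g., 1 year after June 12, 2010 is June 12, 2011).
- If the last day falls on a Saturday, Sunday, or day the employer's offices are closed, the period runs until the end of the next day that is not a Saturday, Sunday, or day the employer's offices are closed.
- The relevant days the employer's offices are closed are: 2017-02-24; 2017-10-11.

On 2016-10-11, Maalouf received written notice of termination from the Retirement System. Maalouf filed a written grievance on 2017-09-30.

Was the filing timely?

1 year after 2016-10-11 is October 11, 2017.
October 11, 2017 is a listed holiday. The next qualifying day is October 12, 2017.
The deadline is October 12, 2017; the filing on September 30, 2017 is on or before that date.

Yes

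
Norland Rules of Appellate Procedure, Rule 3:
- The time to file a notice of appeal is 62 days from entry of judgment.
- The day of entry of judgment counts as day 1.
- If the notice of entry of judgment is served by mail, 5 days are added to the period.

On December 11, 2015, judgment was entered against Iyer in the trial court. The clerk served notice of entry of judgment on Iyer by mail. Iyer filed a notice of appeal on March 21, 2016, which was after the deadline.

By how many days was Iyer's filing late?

35 days

Counting December 11, 2015 as day 1, day 62 is February 10, 2016.
Service was by mail, adding 5 days: February 10, 2016 + 5 days = February 15, 2016.
The deadline is February 15, 2016; from February 15, 2016 to March 21, 2016 is 35 days.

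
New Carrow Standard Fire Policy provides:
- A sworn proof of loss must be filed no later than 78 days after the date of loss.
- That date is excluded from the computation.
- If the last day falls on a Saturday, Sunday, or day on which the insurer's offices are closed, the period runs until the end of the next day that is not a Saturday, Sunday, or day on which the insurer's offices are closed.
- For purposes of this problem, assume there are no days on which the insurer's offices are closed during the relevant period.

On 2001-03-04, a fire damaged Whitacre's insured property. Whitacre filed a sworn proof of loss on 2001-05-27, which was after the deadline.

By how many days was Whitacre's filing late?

6 days

78 days after 2001-03-04 is May 21, 2001.
May 21, 2001 is a Monday and not a day on which the insurer's offices are closed, so no extension applies.
The deadline is May 21, 2001; from May 21, 2001 to May 27, 2001 is 6 days.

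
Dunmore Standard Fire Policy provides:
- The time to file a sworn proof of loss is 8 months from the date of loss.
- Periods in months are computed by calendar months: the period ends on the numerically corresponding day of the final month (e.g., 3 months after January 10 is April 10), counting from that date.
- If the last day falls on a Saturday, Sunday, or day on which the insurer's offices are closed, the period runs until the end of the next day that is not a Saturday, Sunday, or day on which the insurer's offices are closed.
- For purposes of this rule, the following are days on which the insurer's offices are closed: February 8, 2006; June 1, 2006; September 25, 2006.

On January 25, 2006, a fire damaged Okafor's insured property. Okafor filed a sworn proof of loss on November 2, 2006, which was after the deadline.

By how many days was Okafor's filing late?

8 months after January 25, 2006 is September 25, 2006.
September 25, 2006 is a listed holiday. The next qualifying day is September 26, 2006.
The deadline is September 26, 2006; from September 26, 2006 to November 2, 2006 is 37 days.

37 days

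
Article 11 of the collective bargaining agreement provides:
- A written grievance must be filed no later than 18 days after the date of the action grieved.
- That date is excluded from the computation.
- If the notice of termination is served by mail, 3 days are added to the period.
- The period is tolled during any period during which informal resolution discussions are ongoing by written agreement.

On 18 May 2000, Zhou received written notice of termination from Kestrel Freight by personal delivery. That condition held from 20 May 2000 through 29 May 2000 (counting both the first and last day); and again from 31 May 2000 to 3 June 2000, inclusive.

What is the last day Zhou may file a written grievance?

18 days after 18 May 2000 is June 5, 2000.
Service was not by mail, so no mail extension applies.
From May 20, 2000 through May 29, 2000 inclusive is 10 days; tolling adds 10 days: June 5, 2000 + 10 days = June 15, 2000.
From May 31, 2000 through June 3, 2000 inclusive is 4 days; tolling adds 4 days: June 15, 2000 + 4 days = June 19, 2000.

June 19, 2000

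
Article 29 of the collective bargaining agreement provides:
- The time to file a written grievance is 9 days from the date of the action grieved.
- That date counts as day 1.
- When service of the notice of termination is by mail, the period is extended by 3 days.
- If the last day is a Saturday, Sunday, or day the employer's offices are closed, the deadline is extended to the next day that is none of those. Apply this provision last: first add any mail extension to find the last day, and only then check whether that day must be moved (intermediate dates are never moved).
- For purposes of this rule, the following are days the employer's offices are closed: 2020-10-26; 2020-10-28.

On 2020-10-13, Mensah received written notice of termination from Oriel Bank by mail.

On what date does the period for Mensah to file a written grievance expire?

Counting 2020-10-13 as day 1, day 9 is October 21, 2020.
Service was by mail, adding 3 days: October 21, 2020 + 3 days = October 24, 2020.
October 24, 2020 is Saturday; October 25, 2020 is Sunday; October 26, 2020 is a listed holiday. The next qualifying day is October 27, 2020.

October 27, 2020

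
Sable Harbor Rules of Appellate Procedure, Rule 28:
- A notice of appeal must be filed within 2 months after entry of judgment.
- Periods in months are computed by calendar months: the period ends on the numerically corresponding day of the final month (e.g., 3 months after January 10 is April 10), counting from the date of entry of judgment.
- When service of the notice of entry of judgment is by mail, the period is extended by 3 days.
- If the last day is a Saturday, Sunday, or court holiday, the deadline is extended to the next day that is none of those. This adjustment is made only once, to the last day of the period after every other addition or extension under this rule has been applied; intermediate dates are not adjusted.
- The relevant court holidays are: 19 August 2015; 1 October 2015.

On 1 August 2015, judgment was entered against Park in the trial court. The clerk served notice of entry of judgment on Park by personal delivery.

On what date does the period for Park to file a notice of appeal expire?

2 months after 1 August 2015 is October 1, 2015.
Service was not by mail, so no mail extension applies.
October 1, 2015 is a listed holiday. The next qualifying day is October 2, 2015.

October 2, 2015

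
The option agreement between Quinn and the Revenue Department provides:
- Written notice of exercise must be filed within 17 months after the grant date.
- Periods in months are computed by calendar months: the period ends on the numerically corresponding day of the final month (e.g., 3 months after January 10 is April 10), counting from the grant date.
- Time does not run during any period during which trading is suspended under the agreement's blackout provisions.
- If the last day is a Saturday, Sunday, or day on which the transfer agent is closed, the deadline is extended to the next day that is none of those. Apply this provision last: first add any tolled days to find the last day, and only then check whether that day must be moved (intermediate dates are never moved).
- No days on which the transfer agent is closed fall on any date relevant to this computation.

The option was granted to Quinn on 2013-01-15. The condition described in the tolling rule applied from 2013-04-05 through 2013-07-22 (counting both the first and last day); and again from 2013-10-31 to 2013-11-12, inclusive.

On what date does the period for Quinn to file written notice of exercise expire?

October 15, 2014

17 months after 2013-01-15 is June 15, 2014.
From April 5, 2013 through July 22, 2013 inclusive is 109 days; tolling adds 109 days: June 15, 2014 + 109 days = October 2, 2014.
From October 31, 2013 through November 12, 2013 inclusive is 13 days; tolling adds 13 days: October 2, 2014 + 13 days = October 15, 2014.
October 15, 2014 is a Wednesday and not a day on which the transfer agent is closed, so no extension applies.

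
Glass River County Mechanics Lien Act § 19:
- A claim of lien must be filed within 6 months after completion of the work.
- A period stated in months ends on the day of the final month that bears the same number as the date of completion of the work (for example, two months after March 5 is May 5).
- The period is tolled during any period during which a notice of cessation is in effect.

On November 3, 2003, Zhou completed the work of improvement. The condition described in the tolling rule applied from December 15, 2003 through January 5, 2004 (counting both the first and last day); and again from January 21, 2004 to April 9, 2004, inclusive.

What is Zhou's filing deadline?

August 13, 2004

6 months after November 3, 2003 is May 3, 2004.
From December 15, 2003 through January 5, 2004 inclusive is 22 days; tolling adds 22 days: May 3, 2004 + 22 days = May 25, 2004.
From January 21, 2004 through April 9, 2004 inclusive is 80 days; tolling adds 80 days: May 25, 2004 + 80 days = August 13, 2004.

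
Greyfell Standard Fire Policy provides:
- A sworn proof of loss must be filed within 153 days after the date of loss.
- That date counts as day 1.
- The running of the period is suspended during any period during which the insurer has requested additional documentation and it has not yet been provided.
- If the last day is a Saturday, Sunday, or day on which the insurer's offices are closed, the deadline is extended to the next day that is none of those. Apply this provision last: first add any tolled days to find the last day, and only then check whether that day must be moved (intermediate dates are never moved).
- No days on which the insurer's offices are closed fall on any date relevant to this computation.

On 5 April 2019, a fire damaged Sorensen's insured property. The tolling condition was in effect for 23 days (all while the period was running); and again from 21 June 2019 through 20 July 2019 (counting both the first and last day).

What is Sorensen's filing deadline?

October 28, 2019

Counting 5 April 2019 as day 1, day 153 is September 4, 2019.
Tolling adds 23 days: September 4, 2019 + 23 days = September 27, 2019.
From June 21, 2019 through July 20, 2019 inclusive is 30 days; tolling adds 30 days: September 27, 2019 + 30 days = October 27, 2019.
October 27, 2019 is Sunday. The next qualifying day is October 28, 2019.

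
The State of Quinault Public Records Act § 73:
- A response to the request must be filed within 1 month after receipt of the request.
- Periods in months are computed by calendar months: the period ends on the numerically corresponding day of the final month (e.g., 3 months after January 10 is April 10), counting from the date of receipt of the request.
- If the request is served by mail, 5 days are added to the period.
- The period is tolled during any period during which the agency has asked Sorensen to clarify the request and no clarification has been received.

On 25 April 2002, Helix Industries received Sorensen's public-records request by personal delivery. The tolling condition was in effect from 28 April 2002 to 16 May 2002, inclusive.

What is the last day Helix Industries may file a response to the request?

1 month after 25 April 2002 is May 25, 2002.
Service was not by mail, so no mail extension applies.
From April 28, 2002 through May 16, 2002 inclusive is 19 days; tolling adds 19 days: May 25, 2002 + 19 days = June 13, 2002.

June 13, 2002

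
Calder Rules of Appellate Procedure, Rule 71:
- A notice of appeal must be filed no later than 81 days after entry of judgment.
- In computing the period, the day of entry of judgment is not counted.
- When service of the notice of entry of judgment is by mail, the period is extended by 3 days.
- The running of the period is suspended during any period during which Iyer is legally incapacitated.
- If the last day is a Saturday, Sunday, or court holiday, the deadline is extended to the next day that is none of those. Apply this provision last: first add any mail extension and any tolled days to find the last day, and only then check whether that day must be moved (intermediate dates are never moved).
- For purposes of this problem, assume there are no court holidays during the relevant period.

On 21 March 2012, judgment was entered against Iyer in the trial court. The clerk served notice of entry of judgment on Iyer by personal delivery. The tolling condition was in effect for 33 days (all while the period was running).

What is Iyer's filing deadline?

81 days after 21 March 2012 is June 10, 2012.
Service was not by mail, so no mail extension applies.
Tolling adds 33 days: June 10, 2012 + 33 days = July 13, 2012.
July 13, 2012 is a Friday and not a court holiday, so no extension applies.

July 13, 2012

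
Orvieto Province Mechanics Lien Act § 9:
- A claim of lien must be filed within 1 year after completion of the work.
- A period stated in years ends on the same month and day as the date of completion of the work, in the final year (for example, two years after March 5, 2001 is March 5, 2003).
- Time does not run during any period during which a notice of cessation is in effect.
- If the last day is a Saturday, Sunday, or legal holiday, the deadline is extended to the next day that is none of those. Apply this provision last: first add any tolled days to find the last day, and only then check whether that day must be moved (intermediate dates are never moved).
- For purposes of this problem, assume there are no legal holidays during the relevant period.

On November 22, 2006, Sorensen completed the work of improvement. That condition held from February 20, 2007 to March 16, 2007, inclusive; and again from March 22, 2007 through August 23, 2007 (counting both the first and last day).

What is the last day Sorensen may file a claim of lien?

1 year after November 22, 2006 is November 22, 2007.
From February 20, 2007 through March 16, 2007 inclusive is 25 days; tolling adds 25 days: November 22, 2007 + 25 days = December 17, 2007.
From March 22, 2007 through August 23, 2007 inclusive is 155 days; tolling adds 155 days: December 17, 2007 + 155 days = May 20, 2008.
May 20, 2008 is a Tuesday and not a legal holiday, so no extension applies.

May 20, 2008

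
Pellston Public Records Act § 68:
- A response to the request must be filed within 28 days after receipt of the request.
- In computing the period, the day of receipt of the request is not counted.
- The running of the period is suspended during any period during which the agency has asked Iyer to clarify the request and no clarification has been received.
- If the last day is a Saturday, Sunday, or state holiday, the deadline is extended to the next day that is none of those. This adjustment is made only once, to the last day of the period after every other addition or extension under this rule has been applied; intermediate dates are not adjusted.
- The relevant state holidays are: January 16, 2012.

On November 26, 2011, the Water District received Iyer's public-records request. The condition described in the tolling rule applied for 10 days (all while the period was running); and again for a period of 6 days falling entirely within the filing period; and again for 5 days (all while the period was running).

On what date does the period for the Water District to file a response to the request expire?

January 17, 2012

28 days after November 26, 2011 is December 24, 2011.
Tolling adds 10 days: December 24, 2011 + 10 days = January 3, 2012.
Tolling adds 6 days: January 3, 2012 + 6 days = January 9, 2012.
Tolling adds 5 days: January 9, 2012 + 5 days = January 14, 2012.
January 14, 2012 is Saturday; January 15, 2012 is Sunday; January 16, 2012 is a listed holiday. The next qualifying day is January 17, 2012.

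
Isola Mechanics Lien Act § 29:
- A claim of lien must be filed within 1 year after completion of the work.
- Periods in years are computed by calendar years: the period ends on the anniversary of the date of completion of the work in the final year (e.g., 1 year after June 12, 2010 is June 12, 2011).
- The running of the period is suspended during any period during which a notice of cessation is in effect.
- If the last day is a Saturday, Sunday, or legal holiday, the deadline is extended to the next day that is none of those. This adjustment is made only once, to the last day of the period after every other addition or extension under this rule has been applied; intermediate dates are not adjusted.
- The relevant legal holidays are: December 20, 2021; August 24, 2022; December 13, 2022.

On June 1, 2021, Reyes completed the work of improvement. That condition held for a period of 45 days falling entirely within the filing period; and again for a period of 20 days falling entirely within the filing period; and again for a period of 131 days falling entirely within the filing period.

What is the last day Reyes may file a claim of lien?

December 14, 2022

1 year after June 1, 2021 is June 1, 2022.
Tolling adds 45 days: June 1, 2022 + 45 days = July 16, 2022.
Tolling adds 20 days: July 16, 2022 + 20 days = August 5, 2022.
Tolling adds 131 days: August 5, 2022 + 131 days = December 14, 2022.
December 14, 2022 is a Wednesday and not a legal holiday, so no extension applies.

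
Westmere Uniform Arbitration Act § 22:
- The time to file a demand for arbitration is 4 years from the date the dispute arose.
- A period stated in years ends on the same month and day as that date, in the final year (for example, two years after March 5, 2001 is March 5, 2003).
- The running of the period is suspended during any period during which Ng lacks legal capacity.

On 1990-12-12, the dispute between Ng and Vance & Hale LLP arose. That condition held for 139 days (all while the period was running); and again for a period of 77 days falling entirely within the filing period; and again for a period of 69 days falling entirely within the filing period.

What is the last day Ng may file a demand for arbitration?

September 23, 1995

4 years after 1990-12-12 is December 12, 1994.
Tolling adds 139 days: December 12, 1994 + 139 days = April 30, 1995.
Tolling adds 77 days: April 30, 1995 + 77 days = July 16, 1995.
Tolling adds 69 days: July 16, 1995 + 69 days = September 23, 1995.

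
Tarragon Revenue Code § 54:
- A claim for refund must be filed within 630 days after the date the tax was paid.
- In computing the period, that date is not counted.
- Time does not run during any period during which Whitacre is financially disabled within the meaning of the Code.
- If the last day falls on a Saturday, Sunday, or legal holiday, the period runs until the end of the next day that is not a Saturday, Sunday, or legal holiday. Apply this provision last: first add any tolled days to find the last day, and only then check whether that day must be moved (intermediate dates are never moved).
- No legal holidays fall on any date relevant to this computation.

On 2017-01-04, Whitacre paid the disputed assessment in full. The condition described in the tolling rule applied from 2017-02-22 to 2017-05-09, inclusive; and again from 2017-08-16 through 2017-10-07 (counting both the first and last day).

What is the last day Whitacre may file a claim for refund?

630 days after 2017-01-04 is September 26, 2018.
From February 22, 2017 through May 9, 2017 inclusive is 77 days; tolling adds 77 days: September 26, 2018 + 77 days = December 12, 2018.
From August 16, 2017 through October 7, 2017 inclusive is 53 days; tolling adds 53 days: December 12, 2018 + 53 days = February 3, 2019.
February 3, 2019 is Sunday. The next qualifying day is February 4, 2019.

February 4, 2019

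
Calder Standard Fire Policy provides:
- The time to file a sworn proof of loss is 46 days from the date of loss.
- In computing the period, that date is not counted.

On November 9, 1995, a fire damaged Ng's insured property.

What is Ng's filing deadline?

46 days after November 9, 1995 is December 25, 1995.

December 25, 1995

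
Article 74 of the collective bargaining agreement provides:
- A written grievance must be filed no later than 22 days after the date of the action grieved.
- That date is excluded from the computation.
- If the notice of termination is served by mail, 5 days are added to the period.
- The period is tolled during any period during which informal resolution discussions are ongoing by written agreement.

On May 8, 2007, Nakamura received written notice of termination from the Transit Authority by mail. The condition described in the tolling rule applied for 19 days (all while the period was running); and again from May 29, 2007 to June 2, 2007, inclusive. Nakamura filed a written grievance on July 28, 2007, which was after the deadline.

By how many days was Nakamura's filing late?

22 days after May 8, 2007 is May 30, 2007.
Service was by mail, adding 5 days: May 30, 2007 + 5 days = June 4, 2007.
Tolling adds 19 days: June 4, 2007 + 19 days = June 23, 2007.
From May 29, 2007 through June 2, 2007 inclusive is 5 days; tolling adds 5 days: June 23, 2007 + 5 days = June 28, 2007.
The deadline is June 28, 2007; from June 28, 2007 to July 28, 2007 is 30 days.

30 days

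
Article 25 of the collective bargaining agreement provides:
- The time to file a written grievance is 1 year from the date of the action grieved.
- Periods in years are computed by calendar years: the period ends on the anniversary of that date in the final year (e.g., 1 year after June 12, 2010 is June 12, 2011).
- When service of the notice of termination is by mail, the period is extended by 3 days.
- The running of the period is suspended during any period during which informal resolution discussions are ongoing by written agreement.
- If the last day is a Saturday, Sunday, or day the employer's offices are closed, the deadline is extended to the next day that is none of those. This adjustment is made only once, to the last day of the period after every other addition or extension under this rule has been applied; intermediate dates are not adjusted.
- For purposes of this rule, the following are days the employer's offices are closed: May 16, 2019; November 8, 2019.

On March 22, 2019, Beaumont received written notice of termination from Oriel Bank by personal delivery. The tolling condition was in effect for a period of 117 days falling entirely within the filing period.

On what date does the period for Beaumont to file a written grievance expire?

July 17, 2020

1 year after March 22, 2019 is March 22, 2020.
Service was not by mail, so no mail extension applies.
Tolling adds 117 days: March 22, 2020 + 117 days = July 17, 2020.
July 17, 2020 is a Friday and not a day the employer's offices are closed, so no extension applies.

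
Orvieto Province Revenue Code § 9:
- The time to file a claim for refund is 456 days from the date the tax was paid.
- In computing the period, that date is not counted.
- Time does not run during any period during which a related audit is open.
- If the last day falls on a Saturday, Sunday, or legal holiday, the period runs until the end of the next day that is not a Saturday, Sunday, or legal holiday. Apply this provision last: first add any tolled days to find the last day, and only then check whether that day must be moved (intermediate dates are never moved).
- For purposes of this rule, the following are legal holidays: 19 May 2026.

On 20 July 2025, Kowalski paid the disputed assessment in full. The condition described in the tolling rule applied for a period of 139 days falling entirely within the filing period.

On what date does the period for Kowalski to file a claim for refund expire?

456 days after 20 July 2025 is October 19, 2026.
Tolling adds 139 days: October 19, 2026 + 139 days = March 7, 2027.
March 7, 2027 is Sunday. The next qualifying day is March 8, 2027.

March 8, 2027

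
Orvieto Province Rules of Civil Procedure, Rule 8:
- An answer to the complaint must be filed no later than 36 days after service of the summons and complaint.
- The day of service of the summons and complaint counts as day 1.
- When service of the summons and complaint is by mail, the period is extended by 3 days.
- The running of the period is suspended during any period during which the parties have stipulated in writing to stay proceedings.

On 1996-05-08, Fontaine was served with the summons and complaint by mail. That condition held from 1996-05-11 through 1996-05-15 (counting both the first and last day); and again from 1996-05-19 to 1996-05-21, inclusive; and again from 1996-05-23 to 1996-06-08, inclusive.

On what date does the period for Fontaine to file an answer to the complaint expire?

Counting 1996-05-08 as day 1, day 36 is June 12, 1996.
Service was by mail, adding 3 days: June 12, 1996 + 3 days = June 15, 1996.
From May 11, 1996 through May 15, 1996 inclusive is 5 days; tolling adds 5 days: June 15, 1996 + 5 days = June 20, 1996.
From May 19, 1996 through May 21, 1996 inclusive is 3 days; tolling adds 3 days: June 20, 1996 + 3 days = June 23, 1996.
From May 23, 1996 through June 8, 1996 inclusive is 17 days; tolling adds 17 days: June 23, 1996 + 17 days = July 10, 1996.

July 10, 1996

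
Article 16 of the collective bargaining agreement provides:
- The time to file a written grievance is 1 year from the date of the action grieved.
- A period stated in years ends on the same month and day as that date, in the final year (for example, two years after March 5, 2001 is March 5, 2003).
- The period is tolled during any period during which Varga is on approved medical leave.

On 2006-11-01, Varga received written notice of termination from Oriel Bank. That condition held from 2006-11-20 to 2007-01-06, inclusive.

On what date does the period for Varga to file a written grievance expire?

December 19, 2007

1 year after 2006-11-01 is November 1, 2007.
From November 20, 2006 through January 6, 2007 inclusive is 48 days; tolling adds 48 days: November 1, 2007 + 48 days = December 19, 2007.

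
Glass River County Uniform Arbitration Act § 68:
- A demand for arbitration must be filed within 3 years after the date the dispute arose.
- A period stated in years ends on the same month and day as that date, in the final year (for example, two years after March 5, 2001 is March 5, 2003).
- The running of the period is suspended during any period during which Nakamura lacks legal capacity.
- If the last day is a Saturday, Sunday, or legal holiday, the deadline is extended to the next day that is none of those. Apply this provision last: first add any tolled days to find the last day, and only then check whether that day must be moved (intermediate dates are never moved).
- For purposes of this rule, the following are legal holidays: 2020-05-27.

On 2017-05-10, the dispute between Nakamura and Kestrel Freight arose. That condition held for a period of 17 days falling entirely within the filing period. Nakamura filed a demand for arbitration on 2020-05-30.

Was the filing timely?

3 years after 2017-05-10 is May 10, 2020.
Tolling adds 17 days: May 10, 2020 + 17 days = May 27, 2020.
May 27, 2020 is a listed holiday. The next qualifying day is May 28, 2020.
The deadline is May 28, 2020; the filing on May 30, 2020 is after that date.

No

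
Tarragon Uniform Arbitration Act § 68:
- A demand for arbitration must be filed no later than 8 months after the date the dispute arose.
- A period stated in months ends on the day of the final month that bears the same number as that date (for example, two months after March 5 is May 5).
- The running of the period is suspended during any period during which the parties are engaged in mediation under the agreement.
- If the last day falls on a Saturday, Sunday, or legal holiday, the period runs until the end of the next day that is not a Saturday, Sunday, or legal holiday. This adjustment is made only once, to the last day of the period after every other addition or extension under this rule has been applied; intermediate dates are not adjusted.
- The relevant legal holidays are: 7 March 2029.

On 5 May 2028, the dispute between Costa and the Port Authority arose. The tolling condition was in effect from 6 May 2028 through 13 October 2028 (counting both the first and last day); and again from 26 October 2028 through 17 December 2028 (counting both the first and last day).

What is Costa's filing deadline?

8 months after 5 May 2028 is January 5, 2029.
From May 6, 2028 through October 13, 2028 inclusive is 161 days; tolling adds 161 days: January 5, 2029 + 161 days = June 15, 2029.
From October 26, 2028 through December 17, 2028 inclusive is 53 days; tolling adds 53 days: June 15, 2029 + 53 days = August 7, 2029.
August 7, 2029 is a Tuesday and not a legal holiday, so no extension applies.

August 7, 2029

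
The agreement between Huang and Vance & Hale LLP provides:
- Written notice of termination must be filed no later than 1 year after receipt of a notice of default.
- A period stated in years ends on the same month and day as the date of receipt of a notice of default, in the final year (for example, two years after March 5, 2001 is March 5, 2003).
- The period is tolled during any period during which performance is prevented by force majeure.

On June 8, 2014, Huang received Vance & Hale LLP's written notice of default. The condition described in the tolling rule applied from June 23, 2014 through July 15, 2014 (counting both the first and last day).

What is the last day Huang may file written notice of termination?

1 year after June 8, 2014 is June 8, 2015.
From June 23, 2014 through July 15, 2014 inclusive is 23 days; tolling adds 23 days: June 8, 2015 + 23 days = July 1, 2015.

July 1, 2015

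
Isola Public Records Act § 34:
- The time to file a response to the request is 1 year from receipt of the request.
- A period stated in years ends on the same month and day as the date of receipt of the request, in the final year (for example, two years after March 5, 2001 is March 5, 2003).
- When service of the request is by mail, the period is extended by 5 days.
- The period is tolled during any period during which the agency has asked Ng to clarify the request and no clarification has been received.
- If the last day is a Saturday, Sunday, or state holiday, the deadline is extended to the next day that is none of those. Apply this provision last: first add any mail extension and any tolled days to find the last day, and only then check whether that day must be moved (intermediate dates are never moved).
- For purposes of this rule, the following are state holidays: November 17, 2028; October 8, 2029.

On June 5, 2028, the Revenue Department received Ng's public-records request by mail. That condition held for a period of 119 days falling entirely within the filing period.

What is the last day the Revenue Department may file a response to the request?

1 year after June 5, 2028 is June 5, 2029.
Service was by mail, adding 5 days: June 5, 2029 + 5 days = June 10, 2029.
Tolling adds 119 days: June 10, 2029 + 119 days = October 7, 2029.
October 7, 2029 is Sunday; October 8, 2029 is a listed holiday. The next qualifying day is October 9, 2029.

October 9, 2029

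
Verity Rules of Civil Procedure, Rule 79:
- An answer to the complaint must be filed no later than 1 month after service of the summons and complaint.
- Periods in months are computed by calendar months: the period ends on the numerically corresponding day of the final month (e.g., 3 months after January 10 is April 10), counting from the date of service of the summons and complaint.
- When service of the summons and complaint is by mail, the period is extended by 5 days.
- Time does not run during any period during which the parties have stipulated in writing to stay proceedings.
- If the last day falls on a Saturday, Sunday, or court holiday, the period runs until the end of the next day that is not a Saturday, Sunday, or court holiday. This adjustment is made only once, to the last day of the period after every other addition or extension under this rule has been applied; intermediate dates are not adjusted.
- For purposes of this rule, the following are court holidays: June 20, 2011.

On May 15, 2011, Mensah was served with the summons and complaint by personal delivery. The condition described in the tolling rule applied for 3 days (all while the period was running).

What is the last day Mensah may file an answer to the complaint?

June 21, 2011

1 month after May 15, 2011 is June 15, 2011.
Service was not by mail, so no mail extension applies.
Tolling adds 3 days: June 15, 2011 + 3 days = June 18, 2011.
June 18, 2011 is Saturday; June 19, 2011 is Sunday; June 20, 2011 is a listed holiday. The next qualifying day is June 21, 2011.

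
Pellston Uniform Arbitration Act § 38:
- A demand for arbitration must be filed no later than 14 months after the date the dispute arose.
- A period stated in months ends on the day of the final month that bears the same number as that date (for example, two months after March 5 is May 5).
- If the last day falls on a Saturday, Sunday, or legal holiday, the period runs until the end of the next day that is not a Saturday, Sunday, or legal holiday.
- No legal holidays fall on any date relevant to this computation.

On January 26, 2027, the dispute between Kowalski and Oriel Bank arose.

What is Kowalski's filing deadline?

March 27, 2028

14 months after January 26, 2027 is March 26, 2028.
March 26, 2028 is Sunday. The next qualifying day is March 27, 2028.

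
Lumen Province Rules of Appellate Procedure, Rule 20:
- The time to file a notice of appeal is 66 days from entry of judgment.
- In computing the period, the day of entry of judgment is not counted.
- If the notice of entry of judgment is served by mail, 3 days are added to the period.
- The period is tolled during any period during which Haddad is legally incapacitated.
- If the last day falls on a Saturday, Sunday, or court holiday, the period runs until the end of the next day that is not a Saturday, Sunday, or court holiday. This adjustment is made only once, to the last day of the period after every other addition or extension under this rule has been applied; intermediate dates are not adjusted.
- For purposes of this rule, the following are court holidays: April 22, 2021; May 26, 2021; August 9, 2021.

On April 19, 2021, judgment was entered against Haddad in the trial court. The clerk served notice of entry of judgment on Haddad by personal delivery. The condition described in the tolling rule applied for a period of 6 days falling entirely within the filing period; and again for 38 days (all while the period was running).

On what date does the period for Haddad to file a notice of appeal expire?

August 10, 2021

66 days after April 19, 2021 is June 24, 2021.
Service was not by mail, so no mail extension applies.
Tolling adds 6 days: June 24, 2021 + 6 days = June 30, 2021.
Tolling adds 38 days: June 30, 2021 + 38 days = August 7, 2021.
August 7, 2021 is Saturday; August 8, 2021 is Sunday; August 9, 2021 is a listed holiday. The next qualifying day is August 10, 2021.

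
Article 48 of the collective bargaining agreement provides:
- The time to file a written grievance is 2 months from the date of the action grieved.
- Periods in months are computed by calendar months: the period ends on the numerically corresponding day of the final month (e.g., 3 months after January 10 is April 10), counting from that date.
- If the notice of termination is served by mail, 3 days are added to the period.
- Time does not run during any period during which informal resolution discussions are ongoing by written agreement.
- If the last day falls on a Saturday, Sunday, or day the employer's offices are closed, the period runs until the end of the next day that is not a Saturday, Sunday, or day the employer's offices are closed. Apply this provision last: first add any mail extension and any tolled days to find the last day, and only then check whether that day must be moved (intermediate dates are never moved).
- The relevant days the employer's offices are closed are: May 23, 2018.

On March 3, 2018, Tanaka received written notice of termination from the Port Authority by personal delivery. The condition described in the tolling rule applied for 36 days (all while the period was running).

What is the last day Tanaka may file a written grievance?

2 months after March 3, 2018 is May 3, 2018.
Service was not by mail, so no mail extension applies.
Tolling adds 36 days: May 3, 2018 + 36 days = June 8, 2018.
June 8, 2018 is a Friday and not a day the employer's offices are closed, so no extension applies.

June 8, 2018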